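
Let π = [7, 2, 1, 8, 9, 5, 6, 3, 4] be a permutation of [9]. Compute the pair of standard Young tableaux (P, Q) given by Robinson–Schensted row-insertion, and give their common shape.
P = [1, 3, 4] / [2, 5, 6] / [7, 8, 9];  Q = [1, 4, 5] / [2, 6, 7] / [3, 8, 9];  common shape = (3, 3, 3)

Row-insert the values π_1, π_2, … into P one at a time, bumping the leftmost entry strictly greater than the inserted value down to the next row. The recording tableau Q records, in position (i, j), the step at which that cell was added to P.
  Insert 7 (step 1): P = [7];  Q = [1]
  Insert 2 (step 2): P = [2] / [7];  Q = [1] / [2]
  Insert 1 (step 3): P = [1] / [2] / [7];  Q = [1] / [2] / [3]
  Insert 8 (step 4): P = [1, 8] / [2] / [7];  Q = [1, 4] / [2] / [3]
  Insert 9 (step 5): P = [1, 8, 9] / [2] / [7];  Q = [1, 4, 5] / [2] / [3]
  Insert 5 (step 6): P = [1, 5, 9] / [2, 8] / [7];  Q = [1, 4, 5] / [2, 6] / [3]
  Insert 6 (step 7): P = [1, 5, 6] / [2, 8, 9] / [7];  Q = [1, 4, 5] / [2, 6, 7] / [3]
  Insert 3 (step 8): P = [1, 3, 6] / [2, 5, 9] / [7, 8];  Q = [1, 4, 5] / [2, 6, 7] / [3, 8]
  Insert 4 (step 9): P = [1, 3, 4] / [2, 5, 6] / [7, 8, 9];  Q = [1, 4, 5] / [2, 6, 7] / [3, 8, 9]
Final shape: (3, 3, 3).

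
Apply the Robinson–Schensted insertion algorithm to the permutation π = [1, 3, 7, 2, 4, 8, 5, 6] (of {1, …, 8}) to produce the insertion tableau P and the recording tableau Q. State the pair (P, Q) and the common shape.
P = [1, 2, 4, 5, 6] / [3, 7, 8];  Q = [1, 2, 3, 6, 8] / [4, 5, 7];  common shape = (5, 3)

Row-insert the values π_1, π_2, … into P one at a time, bumping the leftmost entry strictly greater than the inserted value down to the next row. The recording tableau Q records, in position (i, j), the step at which that cell was added to P.
  Insert 1 (step 1): P = [1];  Q = [1]
  Insert 3 (step 2): P = [1, 3];  Q = [1, 2]
  Insert 7 (step 3): P = [1, 3, 7];  Q = [1, 2, 3]
  Insert 2 (step 4): P = [1, 2, 7] / [3];  Q = [1, 2, 3] / [4]
  Insert 4 (step 5): P = [1, 2, 4] / [3, 7];  Q = [1, 2, 3] / [4, 5]
  Insert 8 (step 6): P = [1, 2, 4, 8] / [3, 7];  Q = [1, 2, 3, 6] / [4, 5]
  Insert 5 (step 7): P = [1, 2, 4, 5] / [3, 7, 8];  Q = [1, 2, 3, 6] / [4, 5, 7]
  Insert 6 (step 8): P = [1, 2, 4, 5, 6] / [3, 7, 8];  Q = [1, 2, 3, 6, 8] / [4, 5, 7]
Final shape: (5, 3).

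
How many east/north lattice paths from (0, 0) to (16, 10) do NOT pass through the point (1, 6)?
Number of paths = 5284603

Total paths from (0, 0) to (16, 10): C(26, 16) = 5311735. Paths through (1, 6): (paths (0, 0) → (1, 6)) × (paths (1, 6) → (16, 10)) = C(7, 1) · C(19, 15) = 7 · 3876 = 27132. Avoidance count = 5311735 − 27132 = 5284603.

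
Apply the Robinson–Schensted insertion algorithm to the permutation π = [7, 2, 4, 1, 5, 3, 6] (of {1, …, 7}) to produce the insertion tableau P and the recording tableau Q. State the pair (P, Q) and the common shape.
P = [1, 3, 5, 6] / [2, 4] / [7];  Q = [1, 3, 5, 7] / [2, 6] / [4];  common shape = (4, 2, 1)

Row-insert the values π_1, π_2, … into P one at a time, bumping the leftmost entry strictly greater than the inserted value down to the next row. The recording tableau Q records, in position (i, j), the step at which that cell was added to P.
  Insert 7 (step 1): P = [7];  Q = [1]
  Insert 2 (step 2): P = [2] / [7];  Q = [1] / [2]
  Insert 4 (step 3): P = [2, 4] / [7];  Q = [1, 3] / [2]
  Insert 1 (step 4): P = [1, 4] / [2] / [7];  Q = [1, 3] / [2] / [4]
  Insert 5 (step 5): P = [1, 4, 5] / [2] / [7];  Q = [1, 3, 5] / [2] / [4]
  Insert 3 (step 6): P = [1, 3, 5] / [2, 4] / [7];  Q = [1, 3, 5] / [2, 6] / [4]
  Insert 6 (step 7): P = [1, 3, 5, 6] / [2, 4] / [7];  Q = [1, 3, 5, 7] / [2, 6] / [4]
Final shape: (4, 2, 1).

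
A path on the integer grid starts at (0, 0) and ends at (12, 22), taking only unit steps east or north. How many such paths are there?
Number of paths = 548354040

A monotone lattice path from (0, 0) to (12, 22) consists of 12 east steps and 22 north steps in some order, so it is determined by which 12 of the 34 steps are east. The count is C(34, 12) = 548354040.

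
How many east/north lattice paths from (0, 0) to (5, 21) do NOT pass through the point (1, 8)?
Number of paths = 44360

Total paths from (0, 0) to (5, 21): C(26, 5) = 65780. Paths through (1, 8): (paths (0, 0) → (1, 8)) × (paths (1, 8) → (5, 21)) = C(9, 1) · C(17, 4) = 9 · 2380 = 21420. Avoidance count = 65780 − 21420 = 44360.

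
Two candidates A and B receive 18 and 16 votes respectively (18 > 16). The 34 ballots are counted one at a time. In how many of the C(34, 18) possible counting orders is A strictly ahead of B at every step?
Strict-lead orderings = 129644790

Total orderings of the 34 votes with 18 for A: C(34, 18) = 2203961430. By the Bertrand ballot formula (Cycle Lemma / reflection principle), the number of orderings in which A is strictly ahead of B throughout is (p − q)/(p + q) · C(p + q, p) = (18 − 16)/(18 + 16) · 2203961430 = 129644790.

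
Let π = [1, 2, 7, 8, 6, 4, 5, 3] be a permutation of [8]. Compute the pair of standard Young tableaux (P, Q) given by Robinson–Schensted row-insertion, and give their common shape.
P = [1, 2, 3, 5] / [4, 8] / [6] / [7];  Q = [1, 2, 3, 4] / [5, 7] / [6] / [8];  common shape = (4, 2, 1, 1)

Row-insert the values π_1, π_2, … into P one at a time, bumping the leftmost entry strictly greater than the inserted value down to the next row. The recording tableau Q records, in position (i, j), the step at which that cell was added to P.
  Insert 1 (step 1): P = [1];  Q = [1]
  Insert 2 (step 2): P = [1, 2];  Q = [1, 2]
  Insert 7 (step 3): P = [1, 2, 7];  Q = [1, 2, 3]
  Insert 8 (step 4): P = [1, 2, 7, 8];  Q = [1, 2, 3, 4]
  Insert 6 (step 5): P = [1, 2, 6, 8] / [7];  Q = [1, 2, 3, 4] / [5]
  Insert 4 (step 6): P = [1, 2, 4, 8] / [6] / [7];  Q = [1, 2, 3, 4] / [5] / [6]
  Insert 5 (step 7): P = [1, 2, 4, 5] / [6, 8] / [7];  Q = [1, 2, 3, 4] / [5, 7] / [6]
  Insert 3 (step 8): P = [1, 2, 3, 5] / [4, 8] / [6] / [7];  Q = [1, 2, 3, 4] / [5, 7] / [6] / [8]
Final shape: (4, 2, 1, 1).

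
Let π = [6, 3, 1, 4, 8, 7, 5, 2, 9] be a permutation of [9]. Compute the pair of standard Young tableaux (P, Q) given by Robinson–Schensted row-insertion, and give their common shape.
P = [1, 2, 5, 9] / [3, 4] / [6, 7] / [8];  Q = [1, 4, 5, 9] / [2, 6] / [3, 7] / [8];  common shape = (4, 2, 2, 1)

Row-insert the values π_1, π_2, … into P one at a time, bumping the leftmost entry strictly greater than the inserted value down to the next row. The recording tableau Q records, in position (i, j), the step at which that cell was added to P.
  Insert 6 (step 1): P = [6];  Q = [1]
  Insert 3 (step 2): P = [3] / [6];  Q = [1] / [2]
  Insert 1 (step 3): P = [1] / [3] / [6];  Q = [1] / [2] / [3]
  Insert 4 (step 4): P = [1, 4] / [3] / [6];  Q = [1, 4] / [2] / [3]
  Insert 8 (step 5): P = [1, 4, 8] / [3] / [6];  Q = [1, 4, 5] / [2] / [3]
  Insert 7 (step 6): P = [1, 4, 7] / [3, 8] / [6];  Q = [1, 4, 5] / [2, 6] / [3]
  Insert 5 (step 7): P = [1, 4, 5] / [3, 7] / [6, 8];  Q = [1, 4, 5] / [2, 6] / [3, 7]
  Insert 2 (step 8): P = [1, 2, 5] / [3, 4] / [6, 7] / [8];  Q = [1, 4, 5] / [2, 6] / [3, 7] / [8]
  Insert 9 (step 9): P = [1, 2, 5, 9] / [3, 4] / [6, 7] / [8];  Q = [1, 4, 5, 9] / [2, 6] / [3, 7] / [8]
Final shape: (4, 2, 2, 1).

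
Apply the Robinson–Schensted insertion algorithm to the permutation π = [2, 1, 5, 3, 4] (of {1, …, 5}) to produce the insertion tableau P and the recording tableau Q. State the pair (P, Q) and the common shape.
P = [1, 3, 4] / [2, 5];  Q = [1, 3, 5] / [2, 4];  common shape = (3, 2)

Row-insert the values π_1, π_2, … into P one at a time, bumping the leftmost entry strictly greater than the inserted value down to the next row. The recording tableau Q records, in position (i, j), the step at which that cell was added to P.
  Insert 2 (step 1): P = [2];  Q = [1]
  Insert 1 (step 2): P = [1] / [2];  Q = [1] / [2]
  Insert 5 (step 3): P = [1, 5] / [2];  Q = [1, 3] / [2]
  Insert 3 (step 4): P = [1, 3] / [2, 5];  Q = [1, 3] / [2, 4]
  Insert 4 (step 5): P = [1, 3, 4] / [2, 5];  Q = [1, 3, 5] / [2, 4]
Final shape: (3, 2).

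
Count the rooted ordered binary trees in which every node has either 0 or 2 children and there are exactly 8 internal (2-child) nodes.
C_8 = 1430

These full binary trees are counted by the Catalan number C_n = (1/(n + 1)) · C(2n, n). For n = 8: C_8 = (1/9) · C(16, 8) = 12870/9 = 1430.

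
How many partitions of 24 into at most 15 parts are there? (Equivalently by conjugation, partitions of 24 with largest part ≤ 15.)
p(24, parts ≤ 15) = 1508

Use the recurrence p(n, m) = p(n, m−1) + p(n−m, m): either the largest part is < m (count p(n, m−1)) or the largest part is exactly m (remove one copy of m, count p(n−m, m)). With p(0, ·) = 1 this gives p(24, parts ≤ 15) = 1508. (By conjugating Young diagrams, this also counts partitions of 24 into at most 15 parts.)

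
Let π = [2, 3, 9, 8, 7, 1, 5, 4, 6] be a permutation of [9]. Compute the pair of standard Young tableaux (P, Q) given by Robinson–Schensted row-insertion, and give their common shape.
P = [1, 3, 4, 6] / [2, 5] / [7] / [8] / [9];  Q = [1, 2, 3, 9] / [4, 7] / [5] / [6] / [8];  common shape = (4, 2, 1, 1, 1)

Row-insert the values π_1, π_2, … into P one at a time, bumping the leftmost entry strictly greater than the inserted value down to the next row. The recording tableau Q records, in position (i, j), the step at which that cell was added to P.
  Insert 2 (step 1): P = [2];  Q = [1]
  Insert 3 (step 2): P = [2, 3];  Q = [1, 2]
  Insert 9 (step 3): P = [2, 3, 9];  Q = [1, 2, 3]
  Insert 8 (step 4): P = [2, 3, 8] / [9];  Q = [1, 2, 3] / [4]
  Insert 7 (step 5): P = [2, 3, 7] / [8] / [9];  Q = [1, 2, 3] / [4] / [5]
  Insert 1 (step 6): P = [1, 3, 7] / [2] / [8] / [9];  Q = [1, 2, 3] / [4] / [5] / [6]
  Insert 5 (step 7): P = [1, 3, 5] / [2, 7] / [8] / [9];  Q = [1, 2, 3] / [4, 7] / [5] / [6]
  Insert 4 (step 8): P = [1, 3, 4] / [2, 5] / [7] / [8] / [9];  Q = [1, 2, 3] / [4, 7] / [5] / [6] / [8]
  Insert 6 (step 9): P = [1, 3, 4, 6] / [2, 5] / [7] / [8] / [9];  Q = [1, 2, 3, 9] / [4, 7] / [5] / [6] / [8]
Final shape: (4, 2, 1, 1, 1).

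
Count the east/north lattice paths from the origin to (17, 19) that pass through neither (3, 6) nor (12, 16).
Number of paths = 5643527232

Inclusion–exclusion. Total paths: C(36, 17) = 8597496600. Through P₁: C(9, 3)·C(27, 14) = 1684897200. Through P₂: C(28, 12)·C(8, 5) = 1703618280. Since P₁ is strictly southwest of P₂, a monotone path through both must visit P₁ then P₂; paths through both = C(9, 3)·C(19, 9)·C(8, 5) = 434546112. Avoid both = 8597496600 − 1684897200 − 1703618280 + 434546112 = 5643527232.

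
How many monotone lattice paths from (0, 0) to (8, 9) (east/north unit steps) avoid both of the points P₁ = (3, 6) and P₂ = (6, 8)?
Number of paths = 13117

Inclusion–exclusion. Total paths: C(17, 8) = 24310. Through P₁: C(9, 3)·C(8, 5) = 4704. Through P₂: C(14, 6)·C(3, 2) = 9009. Since P₁ is strictly southwest of P₂, a monotone path through both must visit P₁ then P₂; paths through both = C(9, 3)·C(5, 3)·C(3, 2) = 2520. Avoid both = 24310 − 4704 − 9009 + 2520 = 13117.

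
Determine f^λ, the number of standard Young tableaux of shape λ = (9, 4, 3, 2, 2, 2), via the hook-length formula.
# SYT of shape (9, 4, 3, 2, 2, 2) = 1125590400

Hook-length formula: f^λ = n! / Π hook(c), product over all cells c of the Young diagram. For λ = (9, 4, 3, 2, 2, 2), n = 22 boxes. Hook lengths by row (left-to-right, top-to-bottom): [14, 13, 9, 7, 5, 4, 3, 2, 1]; [8, 7, 3, 1]; [6, 5, 1]; [4, 3]; [3, 2]; [2, 1]. Product of hooks = 998587699200. So f^λ = 22! / 998587699200 = 1124000727777607680000 / 998587699200 = 1125590400.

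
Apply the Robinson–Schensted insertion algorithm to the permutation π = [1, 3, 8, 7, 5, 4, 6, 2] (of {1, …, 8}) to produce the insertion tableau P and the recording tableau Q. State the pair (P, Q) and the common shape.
P = [1, 2, 4, 6] / [3] / [5] / [7] / [8];  Q = [1, 2, 3, 7] / [4] / [5] / [6] / [8];  common shape = (4, 1, 1, 1, 1)

Row-insert the values π_1, π_2, … into P one at a time, bumping the leftmost entry strictly greater than the inserted value down to the next row. The recording tableau Q records, in position (i, j), the step at which that cell was added to P.
  Insert 1 (step 1): P = [1];  Q = [1]
  Insert 3 (step 2): P = [1, 3];  Q = [1, 2]
  Insert 8 (step 3): P = [1, 3, 8];  Q = [1, 2, 3]
  Insert 7 (step 4): P = [1, 3, 7] / [8];  Q = [1, 2, 3] / [4]
  Insert 5 (step 5): P = [1, 3, 5] / [7] / [8];  Q = [1, 2, 3] / [4] / [5]
  Insert 4 (step 6): P = [1, 3, 4] / [5] / [7] / [8];  Q = [1, 2, 3] / [4] / [5] / [6]
  Insert 6 (step 7): P = [1, 3, 4, 6] / [5] / [7] / [8];  Q = [1, 2, 3, 7] / [4] / [5] / [6]
  Insert 2 (step 8): P = [1, 2, 4, 6] / [3] / [5] / [7] / [8];  Q = [1, 2, 3, 7] / [4] / [5] / [6] / [8]
Final shape: (4, 1, 1, 1, 1).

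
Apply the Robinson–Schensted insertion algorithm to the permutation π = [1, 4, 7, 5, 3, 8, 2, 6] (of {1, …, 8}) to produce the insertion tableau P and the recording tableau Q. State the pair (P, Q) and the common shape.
P = [1, 2, 5, 6] / [3, 8] / [4] / [7];  Q = [1, 2, 3, 6] / [4, 8] / [5] / [7];  common shape = (4, 2, 1, 1)

Row-insert the values π_1, π_2, … into P one at a time, bumping the leftmost entry strictly greater than the inserted value down to the next row. The recording tableau Q records, in position (i, j), the step at which that cell was added to P.
  Insert 1 (step 1): P = [1];  Q = [1]
  Insert 4 (step 2): P = [1, 4];  Q = [1, 2]
  Insert 7 (step 3): P = [1, 4, 7];  Q = [1, 2, 3]
  Insert 5 (step 4): P = [1, 4, 5] / [7];  Q = [1, 2, 3] / [4]
  Insert 3 (step 5): P = [1, 3, 5] / [4] / [7];  Q = [1, 2, 3] / [4] / [5]
  Insert 8 (step 6): P = [1, 3, 5, 8] / [4] / [7];  Q = [1, 2, 3, 6] / [4] / [5]
  Insert 2 (step 7): P = [1, 2, 5, 8] / [3] / [4] / [7];  Q = [1, 2, 3, 6] / [4] / [5] / [7]
  Insert 6 (step 8): P = [1, 2, 5, 6] / [3, 8] / [4] / [7];  Q = [1, 2, 3, 6] / [4, 8] / [5] / [7]
Final shape: (4, 2, 1, 1).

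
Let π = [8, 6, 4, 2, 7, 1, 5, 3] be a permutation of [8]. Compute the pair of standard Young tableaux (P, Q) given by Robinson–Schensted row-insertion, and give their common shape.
P = [1, 3] / [2, 5] / [4, 7] / [6] / [8];  Q = [1, 5] / [2, 7] / [3, 8] / [4] / [6];  common shape = (2, 2, 2, 1, 1)

Row-insert the values π_1, π_2, … into P one at a time, bumping the leftmost entry strictly greater than the inserted value down to the next row. The recording tableau Q records, in position (i, j), the step at which that cell was added to P.
  Insert 8 (step 1): P = [8];  Q = [1]
  Insert 6 (step 2): P = [6] / [8];  Q = [1] / [2]
  Insert 4 (step 3): P = [4] / [6] / [8];  Q = [1] / [2] / [3]
  Insert 2 (step 4): P = [2] / [4] / [6] / [8];  Q = [1] / [2] / [3] / [4]
  Insert 7 (step 5): P = [2, 7] / [4] / [6] / [8];  Q = [1, 5] / [2] / [3] / [4]
  Insert 1 (step 6): P = [1, 7] / [2] / [4] / [6] / [8];  Q = [1, 5] / [2] / [3] / [4] / [6]
  Insert 5 (step 7): P = [1, 5] / [2, 7] / [4] / [6] / [8];  Q = [1, 5] / [2, 7] / [3] / [4] / [6]
  Insert 3 (step 8): P = [1, 3] / [2, 5] / [4, 7] / [6] / [8];  Q = [1, 5] / [2, 7] / [3, 8] / [4] / [6]
Final shape: (2, 2, 2, 1, 1).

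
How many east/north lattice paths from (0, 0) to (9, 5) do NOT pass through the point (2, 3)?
Number of paths = 1642

Total paths from (0, 0) to (9, 5): C(14, 9) = 2002. Paths through (2, 3): (paths (0, 0) → (2, 3)) × (paths (2, 3) → (9, 5)) = C(5, 2) · C(9, 7) = 10 · 36 = 360. Avoidance count = 2002 − 360 = 1642.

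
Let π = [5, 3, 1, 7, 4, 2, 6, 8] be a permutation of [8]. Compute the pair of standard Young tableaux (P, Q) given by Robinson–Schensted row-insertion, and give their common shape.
P = [1, 2, 6, 8] / [3, 4] / [5, 7];  Q = [1, 4, 7, 8] / [2, 5] / [3, 6];  common shape = (4, 2, 2)

Row-insert the values π_1, π_2, … into P one at a time, bumping the leftmost entry strictly greater than the inserted value down to the next row. The recording tableau Q records, in position (i, j), the step at which that cell was added to P.
  Insert 5 (step 1): P = [5];  Q = [1]
  Insert 3 (step 2): P = [3] / [5];  Q = [1] / [2]
  Insert 1 (step 3): P = [1] / [3] / [5];  Q = [1] / [2] / [3]
  Insert 7 (step 4): P = [1, 7] / [3] / [5];  Q = [1, 4] / [2] / [3]
  Insert 4 (step 5): P = [1, 4] / [3, 7] / [5];  Q = [1, 4] / [2, 5] / [3]
  Insert 2 (step 6): P = [1, 2] / [3, 4] / [5, 7];  Q = [1, 4] / [2, 5] / [3, 6]
  Insert 6 (step 7): P = [1, 2, 6] / [3, 4] / [5, 7];  Q = [1, 4, 7] / [2, 5] / [3, 6]
  Insert 8 (step 8): P = [1, 2, 6, 8] / [3, 4] / [5, 7];  Q = [1, 4, 7, 8] / [2, 5] / [3, 6]
Final shape: (4, 2, 2).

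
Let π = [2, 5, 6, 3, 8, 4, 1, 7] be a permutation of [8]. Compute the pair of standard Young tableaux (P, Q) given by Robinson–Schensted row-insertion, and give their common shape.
P = [1, 3, 4, 7] / [2, 6, 8] / [5];  Q = [1, 2, 3, 5] / [4, 6, 8] / [7];  common shape = (4, 3, 1)

Row-insert the values π_1, π_2, … into P one at a time, bumping the leftmost entry strictly greater than the inserted value down to the next row. The recording tableau Q records, in position (i, j), the step at which that cell was added to P.
  Insert 2 (step 1): P = [2];  Q = [1]
  Insert 5 (step 2): P = [2, 5];  Q = [1, 2]
  Insert 6 (step 3): P = [2, 5, 6];  Q = [1, 2, 3]
  Insert 3 (step 4): P = [2, 3, 6] / [5];  Q = [1, 2, 3] / [4]
  Insert 8 (step 5): P = [2, 3, 6, 8] / [5];  Q = [1, 2, 3, 5] / [4]
  Insert 4 (step 6): P = [2, 3, 4, 8] / [5, 6];  Q = [1, 2, 3, 5] / [4, 6]
  Insert 1 (step 7): P = [1, 3, 4, 8] / [2, 6] / [5];  Q = [1, 2, 3, 5] / [4, 6] / [7]
  Insert 7 (step 8): P = [1, 3, 4, 7] / [2, 6, 8] / [5];  Q = [1, 2, 3, 5] / [4, 6, 8] / [7]
Final shape: (4, 3, 1).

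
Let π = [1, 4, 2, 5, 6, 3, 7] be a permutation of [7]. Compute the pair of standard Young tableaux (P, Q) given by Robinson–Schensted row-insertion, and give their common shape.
P = [1, 2, 3, 6, 7] / [4, 5];  Q = [1, 2, 4, 5, 7] / [3, 6];  common shape = (5, 2)

Row-insert the values π_1, π_2, … into P one at a time, bumping the leftmost entry strictly greater than the inserted value down to the next row. The recording tableau Q records, in position (i, j), the step at which that cell was added to P.
  Insert 1 (step 1): P = [1];  Q = [1]
  Insert 4 (step 2): P = [1, 4];  Q = [1, 2]
  Insert 2 (step 3): P = [1, 2] / [4];  Q = [1, 2] / [3]
  Insert 5 (step 4): P = [1, 2, 5] / [4];  Q = [1, 2, 4] / [3]
  Insert 6 (step 5): P = [1, 2, 5, 6] / [4];  Q = [1, 2, 4, 5] / [3]
  Insert 3 (step 6): P = [1, 2, 3, 6] / [4, 5];  Q = [1, 2, 4, 5] / [3, 6]
  Insert 7 (step 7): P = [1, 2, 3, 6, 7] / [4, 5];  Q = [1, 2, 4, 5, 7] / [3, 6]
Final shape: (5, 2).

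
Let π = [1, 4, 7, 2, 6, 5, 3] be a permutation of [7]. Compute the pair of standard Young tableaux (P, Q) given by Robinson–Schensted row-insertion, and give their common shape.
P = [1, 2, 3] / [4, 5] / [6] / [7];  Q = [1, 2, 3] / [4, 5] / [6] / [7];  common shape = (3, 2, 1, 1)

Row-insert the values π_1, π_2, … into P one at a time, bumping the leftmost entry strictly greater than the inserted value down to the next row. The recording tableau Q records, in position (i, j), the step at which that cell was added to P.
  Insert 1 (step 1): P = [1];  Q = [1]
  Insert 4 (step 2): P = [1, 4];  Q = [1, 2]
  Insert 7 (step 3): P = [1, 4, 7];  Q = [1, 2, 3]
  Insert 2 (step 4): P = [1, 2, 7] / [4];  Q = [1, 2, 3] / [4]
  Insert 6 (step 5): P = [1, 2, 6] / [4, 7];  Q = [1, 2, 3] / [4, 5]
  Insert 5 (step 6): P = [1, 2, 5] / [4, 6] / [7];  Q = [1, 2, 3] / [4, 5] / [6]
  Insert 3 (step 7): P = [1, 2, 3] / [4, 5] / [6] / [7];  Q = [1, 2, 3] / [4, 5] / [6] / [7]
Final shape: (3, 2, 1, 1).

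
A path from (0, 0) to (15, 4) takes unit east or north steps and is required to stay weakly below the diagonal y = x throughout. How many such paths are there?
Number of paths = 2907

By the reflection principle (André's argument), the number of monotone paths to (15, 4) with n ≤ m that never go above y = x is C(19, 15) − C(19, 16) = 3876 − 969 = 2907.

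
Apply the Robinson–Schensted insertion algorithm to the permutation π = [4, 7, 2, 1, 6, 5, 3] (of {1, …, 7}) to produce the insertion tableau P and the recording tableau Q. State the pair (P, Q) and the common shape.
P = [1, 3] / [2, 5] / [4, 6] / [7];  Q = [1, 2] / [3, 5] / [4, 6] / [7];  common shape = (2, 2, 2, 1)

Row-insert the values π_1, π_2, … into P one at a time, bumping the leftmost entry strictly greater than the inserted value down to the next row. The recording tableau Q records, in position (i, j), the step at which that cell was added to P.
  Insert 4 (step 1): P = [4];  Q = [1]
  Insert 7 (step 2): P = [4, 7];  Q = [1, 2]
  Insert 2 (step 3): P = [2, 7] / [4];  Q = [1, 2] / [3]
  Insert 1 (step 4): P = [1, 7] / [2] / [4];  Q = [1, 2] / [3] / [4]
  Insert 6 (step 5): P = [1, 6] / [2, 7] / [4];  Q = [1, 2] / [3, 5] / [4]
  Insert 5 (step 6): P = [1, 5] / [2, 6] / [4, 7];  Q = [1, 2] / [3, 5] / [4, 6]
  Insert 3 (step 7): P = [1, 3] / [2, 5] / [4, 6] / [7];  Q = [1, 2] / [3, 5] / [4, 6] / [7]
Final shape: (2, 2, 2, 1).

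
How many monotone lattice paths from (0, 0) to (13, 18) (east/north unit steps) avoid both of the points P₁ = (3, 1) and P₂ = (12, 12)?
Number of paths = 158281723

Inclusion–exclusion. Total paths: C(31, 13) = 206253075. Through P₁: C(4, 3)·C(27, 10) = 33745140. Through P₂: C(24, 12)·C(7, 1) = 18929092. Since P₁ is strictly southwest of P₂, a monotone path through both must visit P₁ then P₂; paths through both = C(4, 3)·C(20, 9)·C(7, 1) = 4702880. Avoid both = 206253075 − 33745140 − 18929092 + 4702880 = 158281723.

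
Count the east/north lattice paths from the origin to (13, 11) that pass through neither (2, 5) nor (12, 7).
Number of paths = 1991238

Inclusion–exclusion. Total paths: C(24, 13) = 2496144. Through P₁: C(7, 2)·C(17, 11) = 259896. Through P₂: C(19, 12)·C(5, 1) = 251940. Since P₁ is strictly southwest of P₂, a monotone path through both must visit P₁ then P₂; paths through both = C(7, 2)·C(12, 10)·C(5, 1) = 6930. Avoid both = 2496144 − 259896 − 251940 + 6930 = 1991238.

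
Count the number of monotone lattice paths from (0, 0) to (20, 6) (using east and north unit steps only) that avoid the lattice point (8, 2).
Number of paths = 148330

Total paths from (0, 0) to (20, 6): C(26, 20) = 230230. Paths through (8, 2): (paths (0, 0) → (8, 2)) × (paths (8, 2) → (20, 6)) = C(10, 8) · C(16, 12) = 45 · 1820 = 81900. Avoidance count = 230230 − 81900 = 148330.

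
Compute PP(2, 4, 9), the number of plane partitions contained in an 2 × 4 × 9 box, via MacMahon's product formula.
PP(2, 4, 9) = 143143

Evaluate the triple product over i = 1..2, j = 1..4, k = 1..9. The factors are (2/1) · (3/2) · (4/3) · (5/4) · (6/5) · (7/6) · (8/7) · (9/8) · … (72 factors total). The numerators and denominators telescope so the product is an integer; carrying out the multiplication exactly gives PP(2, 4, 9) = 143143.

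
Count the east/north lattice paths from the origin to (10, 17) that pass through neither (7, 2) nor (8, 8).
Number of paths = 7712919

Inclusion–exclusion. Total paths: C(27, 10) = 8436285. Through P₁: C(9, 7)·C(18, 3) = 29376. Through P₂: C(16, 8)·C(11, 2) = 707850. Since P₁ is strictly southwest of P₂, a monotone path through both must visit P₁ then P₂; paths through both = C(9, 7)·C(7, 1)·C(11, 2) = 13860. Avoid both = 8436285 − 29376 − 707850 + 13860 = 7712919.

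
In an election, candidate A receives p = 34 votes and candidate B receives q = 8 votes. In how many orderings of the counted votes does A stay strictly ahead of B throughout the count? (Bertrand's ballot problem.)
Strict-lead orderings = 73066305

Total orderings of the 42 votes with 34 for A: C(42, 34) = 118030185. By the Bertrand ballot formula (Cycle Lemma / reflection principle), the number of orderings in which A is strictly ahead of B throughout is (p − q)/(p + q) · C(p + q, p) = (34 − 8)/(34 + 8) · 118030185 = 73066305.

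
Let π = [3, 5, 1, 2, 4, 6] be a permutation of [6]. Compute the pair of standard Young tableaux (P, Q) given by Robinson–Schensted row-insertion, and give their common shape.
P = [1, 2, 4, 6] / [3, 5];  Q = [1, 2, 5, 6] / [3, 4];  common shape = (4, 2)

Row-insert the values π_1, π_2, … into P one at a time, bumping the leftmost entry strictly greater than the inserted value down to the next row. The recording tableau Q records, in position (i, j), the step at which that cell was added to P.
  Insert 3 (step 1): P = [3];  Q = [1]
  Insert 5 (step 2): P = [3, 5];  Q = [1, 2]
  Insert 1 (step 3): P = [1, 5] / [3];  Q = [1, 2] / [3]
  Insert 2 (step 4): P = [1, 2] / [3, 5];  Q = [1, 2] / [3, 4]
  Insert 4 (step 5): P = [1, 2, 4] / [3, 5];  Q = [1, 2, 5] / [3, 4]
  Insert 6 (step 6): P = [1, 2, 4, 6] / [3, 5];  Q = [1, 2, 5, 6] / [3, 4]
Final shape: (4, 2).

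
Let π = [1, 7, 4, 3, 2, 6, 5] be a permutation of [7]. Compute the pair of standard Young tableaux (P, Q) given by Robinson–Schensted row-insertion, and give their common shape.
P = [1, 2, 5] / [3, 6] / [4] / [7];  Q = [1, 2, 6] / [3, 7] / [4] / [5];  common shape = (3, 2, 1, 1)

Row-insert the values π_1, π_2, … into P one at a time, bumping the leftmost entry strictly greater than the inserted value down to the next row. The recording tableau Q records, in position (i, j), the step at which that cell was added to P.
  Insert 1 (step 1): P = [1];  Q = [1]
  Insert 7 (step 2): P = [1, 7];  Q = [1, 2]
  Insert 4 (step 3): P = [1, 4] / [7];  Q = [1, 2] / [3]
  Insert 3 (step 4): P = [1, 3] / [4] / [7];  Q = [1, 2] / [3] / [4]
  Insert 2 (step 5): P = [1, 2] / [3] / [4] / [7];  Q = [1, 2] / [3] / [4] / [5]
  Insert 6 (step 6): P = [1, 2, 6] / [3] / [4] / [7];  Q = [1, 2, 6] / [3] / [4] / [5]
  Insert 5 (step 7): P = [1, 2, 5] / [3, 6] / [4] / [7];  Q = [1, 2, 6] / [3, 7] / [4] / [5]
Final shape: (3, 2, 1, 1).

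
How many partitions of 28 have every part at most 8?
p(28, parts ≤ 8) = 1801

Use the recurrence p(n, m) = p(n, m−1) + p(n−m, m): either the largest part is < m (count p(n, m−1)) or the largest part is exactly m (remove one copy of m, count p(n−m, m)). With p(0, ·) = 1 this gives p(28, parts ≤ 8) = 1801. (By conjugating Young diagrams, this also counts partitions of 28 into at most 8 parts.)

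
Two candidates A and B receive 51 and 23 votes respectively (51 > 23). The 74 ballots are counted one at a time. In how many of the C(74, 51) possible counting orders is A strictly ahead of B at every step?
Strict-lead orderings = 3121312813889070528

Total orderings of the 74 votes with 51 for A: C(74, 51) = 8249183865278257824. By the Bertrand ballot formula (Cycle Lemma / reflection principle), the number of orderings in which A is strictly ahead of B throughout is (p − q)/(p + q) · C(p + q, p) = (51 − 23)/(51 + 23) · 8249183865278257824 = 3121312813889070528.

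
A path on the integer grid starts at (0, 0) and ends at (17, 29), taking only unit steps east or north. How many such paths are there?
Number of paths = 1749695026860

A monotone lattice path from (0, 0) to (17, 29) consists of 17 east steps and 29 north steps in some order, so it is determined by which 17 of the 46 steps are east. The count is C(46, 17) = 1749695026860.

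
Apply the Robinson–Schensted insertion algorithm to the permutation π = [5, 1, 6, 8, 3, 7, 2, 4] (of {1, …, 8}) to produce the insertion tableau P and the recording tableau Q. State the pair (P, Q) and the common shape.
P = [1, 2, 4] / [3, 6, 7] / [5, 8];  Q = [1, 3, 4] / [2, 5, 6] / [7, 8];  common shape = (3, 3, 2)

Row-insert the values π_1, π_2, … into P one at a time, bumping the leftmost entry strictly greater than the inserted value down to the next row. The recording tableau Q records, in position (i, j), the step at which that cell was added to P.
  Insert 5 (step 1): P = [5];  Q = [1]
  Insert 1 (step 2): P = [1] / [5];  Q = [1] / [2]
  Insert 6 (step 3): P = [1, 6] / [5];  Q = [1, 3] / [2]
  Insert 8 (step 4): P = [1, 6, 8] / [5];  Q = [1, 3, 4] / [2]
  Insert 3 (step 5): P = [1, 3, 8] / [5, 6];  Q = [1, 3, 4] / [2, 5]
  Insert 7 (step 6): P = [1, 3, 7] / [5, 6, 8];  Q = [1, 3, 4] / [2, 5, 6]
  Insert 2 (step 7): P = [1, 2, 7] / [3, 6, 8] / [5];  Q = [1, 3, 4] / [2, 5, 6] / [7]
  Insert 4 (step 8): P = [1, 2, 4] / [3, 6, 7] / [5, 8];  Q = [1, 3, 4] / [2, 5, 6] / [7, 8]
Final shape: (3, 3, 2).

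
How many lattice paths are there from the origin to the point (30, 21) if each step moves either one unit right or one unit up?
Number of paths = 114456658306760

A monotone lattice path from (0, 0) to (30, 21) consists of 30 east steps and 21 north steps in some order, so it is determined by which 30 of the 51 steps are east. The count is C(51, 30) = 114456658306760.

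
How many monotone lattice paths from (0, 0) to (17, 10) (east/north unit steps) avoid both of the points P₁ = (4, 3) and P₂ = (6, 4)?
Number of paths = 4423605

Inclusion–exclusion. Total paths: C(27, 17) = 8436285. Through P₁: C(7, 4)·C(20, 13) = 2713200. Through P₂: C(10, 6)·C(17, 11) = 2598960. Since P₁ is strictly southwest of P₂, a monotone path through both must visit P₁ then P₂; paths through both = C(7, 4)·C(3, 2)·C(17, 11) = 1299480. Avoid both = 8436285 − 2713200 − 2598960 + 1299480 = 4423605.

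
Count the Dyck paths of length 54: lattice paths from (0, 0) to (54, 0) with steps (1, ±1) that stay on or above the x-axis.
C_27 = 69533550916004

These Dyck paths are counted by the Catalan number C_n = (1/(n + 1)) · C(2n, n). For n = 27: C_27 = (1/28) · C(54, 27) = 1946939425648112/28 = 69533550916004.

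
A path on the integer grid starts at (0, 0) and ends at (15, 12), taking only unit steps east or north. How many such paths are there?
Number of paths = 17383860

A monotone lattice path from (0, 0) to (15, 12) consists of 15 east steps and 12 north steps in some order, so it is determined by which 15 of the 27 steps are east. The count is C(27, 15) = 17383860.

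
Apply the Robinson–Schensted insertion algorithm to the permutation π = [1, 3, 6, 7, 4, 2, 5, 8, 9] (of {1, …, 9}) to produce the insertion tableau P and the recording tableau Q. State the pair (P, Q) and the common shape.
P = [1, 2, 4, 5, 8, 9] / [3, 7] / [6];  Q = [1, 2, 3, 4, 8, 9] / [5, 7] / [6];  common shape = (6, 2, 1)

Row-insert the values π_1, π_2, … into P one at a time, bumping the leftmost entry strictly greater than the inserted value down to the next row. The recording tableau Q records, in position (i, j), the step at which that cell was added to P.
  Insert 1 (step 1): P = [1];  Q = [1]
  Insert 3 (step 2): P = [1, 3];  Q = [1, 2]
  Insert 6 (step 3): P = [1, 3, 6];  Q = [1, 2, 3]
  Insert 7 (step 4): P = [1, 3, 6, 7];  Q = [1, 2, 3, 4]
  Insert 4 (step 5): P = [1, 3, 4, 7] / [6];  Q = [1, 2, 3, 4] / [5]
  Insert 2 (step 6): P = [1, 2, 4, 7] / [3] / [6];  Q = [1, 2, 3, 4] / [5] / [6]
  Insert 5 (step 7): P = [1, 2, 4, 5] / [3, 7] / [6];  Q = [1, 2, 3, 4] / [5, 7] / [6]
  Insert 8 (step 8): P = [1, 2, 4, 5, 8] / [3, 7] / [6];  Q = [1, 2, 3, 4, 8] / [5, 7] / [6]
  Insert 9 (step 9): P = [1, 2, 4, 5, 8, 9] / [3, 7] / [6];  Q = [1, 2, 3, 4, 8, 9] / [5, 7] / [6]
Final shape: (6, 2, 1).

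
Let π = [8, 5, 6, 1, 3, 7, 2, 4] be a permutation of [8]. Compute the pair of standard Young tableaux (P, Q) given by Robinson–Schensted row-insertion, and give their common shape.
P = [1, 2, 4] / [3, 6, 7] / [5] / [8];  Q = [1, 3, 6] / [2, 5, 8] / [4] / [7];  common shape = (3, 3, 1, 1)

Row-insert the values π_1, π_2, … into P one at a time, bumping the leftmost entry strictly greater than the inserted value down to the next row. The recording tableau Q records, in position (i, j), the step at which that cell was added to P.
  Insert 8 (step 1): P = [8];  Q = [1]
  Insert 5 (step 2): P = [5] / [8];  Q = [1] / [2]
  Insert 6 (step 3): P = [5, 6] / [8];  Q = [1, 3] / [2]
  Insert 1 (step 4): P = [1, 6] / [5] / [8];  Q = [1, 3] / [2] / [4]
  Insert 3 (step 5): P = [1, 3] / [5, 6] / [8];  Q = [1, 3] / [2, 5] / [4]
  Insert 7 (step 6): P = [1, 3, 7] / [5, 6] / [8];  Q = [1, 3, 6] / [2, 5] / [4]
  Insert 2 (step 7): P = [1, 2, 7] / [3, 6] / [5] / [8];  Q = [1, 3, 6] / [2, 5] / [4] / [7]
  Insert 4 (step 8): P = [1, 2, 4] / [3, 6, 7] / [5] / [8];  Q = [1, 3, 6] / [2, 5, 8] / [4] / [7]
Final shape: (3, 3, 1, 1).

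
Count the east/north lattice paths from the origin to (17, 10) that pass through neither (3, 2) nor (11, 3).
Number of paths = 4768401

Inclusion–exclusion. Total paths: C(27, 17) = 8436285. Through P₁: C(5, 3)·C(22, 14) = 3197700. Through P₂: C(14, 11)·C(13, 6) = 624624. Since P₁ is strictly southwest of P₂, a monotone path through both must visit P₁ then P₂; paths through both = C(5, 3)·C(9, 8)·C(13, 6) = 154440. Avoid both = 8436285 − 3197700 − 624624 + 154440 = 4768401.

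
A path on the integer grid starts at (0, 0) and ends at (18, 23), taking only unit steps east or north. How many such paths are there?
Number of paths = 202112640600

A monotone lattice path from (0, 0) to (18, 23) consists of 18 east steps and 23 north steps in some order, so it is determined by which 18 of the 41 steps are east. The count is C(41, 18) = 202112640600.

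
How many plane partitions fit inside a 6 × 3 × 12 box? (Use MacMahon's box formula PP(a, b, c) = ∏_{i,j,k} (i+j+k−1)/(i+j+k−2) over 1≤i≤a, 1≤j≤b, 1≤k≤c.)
PP(6, 3, 12) = 99604982880

Evaluate the triple product over i = 1..6, j = 1..3, k = 1..12. The factors are (2/1) · (3/2) · (4/3) · (5/4) · (6/5) · (7/6) · (8/7) · (9/8) · … (216 factors total). The numerators and denominators telescope so the product is an integer; carrying out the multiplication exactly gives PP(6, 3, 12) = 99604982880.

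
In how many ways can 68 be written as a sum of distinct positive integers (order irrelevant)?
q(68) = 24576

A partition into distinct parts is a strictly decreasing sequence summing to n. The recurrence d(n, m) = d(n, m−1) + d(n−m, m−1) (use part m at most once) with q(n) = d(n, n) gives q(68) = 24576. (Euler's theorem: # distinct-part partitions = # odd-part partitions.)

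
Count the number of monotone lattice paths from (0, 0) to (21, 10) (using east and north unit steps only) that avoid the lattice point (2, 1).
Number of paths = 23631465

Total paths from (0, 0) to (21, 10): C(31, 21) = 44352165. Paths through (2, 1): (paths (0, 0) → (2, 1)) × (paths (2, 1) → (21, 10)) = C(3, 2) · C(28, 19) = 3 · 6906900 = 20720700. Avoidance count = 44352165 − 20720700 = 23631465.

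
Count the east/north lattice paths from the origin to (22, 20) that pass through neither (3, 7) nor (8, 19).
Number of paths = 472084612695

Inclusion–exclusion. Total paths: C(42, 22) = 513791607420. Through P₁: C(10, 3)·C(32, 19) = 41684832000. Through P₂: C(27, 8)·C(15, 14) = 33301125. Since P₁ is strictly southwest of P₂, a monotone path through both must visit P₁ then P₂; paths through both = C(10, 3)·C(17, 5)·C(15, 14) = 11138400. Avoid both = 513791607420 − 41684832000 − 33301125 + 11138400 = 472084612695.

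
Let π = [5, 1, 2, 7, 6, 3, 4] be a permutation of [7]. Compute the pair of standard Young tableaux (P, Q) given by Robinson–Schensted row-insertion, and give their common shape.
P = [1, 2, 3, 4] / [5, 6] / [7];  Q = [1, 3, 4, 7] / [2, 5] / [6];  common shape = (4, 2, 1)

Row-insert the values π_1, π_2, … into P one at a time, bumping the leftmost entry strictly greater than the inserted value down to the next row. The recording tableau Q records, in position (i, j), the step at which that cell was added to P.
  Insert 5 (step 1): P = [5];  Q = [1]
  Insert 1 (step 2): P = [1] / [5];  Q = [1] / [2]
  Insert 2 (step 3): P = [1, 2] / [5];  Q = [1, 3] / [2]
  Insert 7 (step 4): P = [1, 2, 7] / [5];  Q = [1, 3, 4] / [2]
  Insert 6 (step 5): P = [1, 2, 6] / [5, 7];  Q = [1, 3, 4] / [2, 5]
  Insert 3 (step 6): P = [1, 2, 3] / [5, 6] / [7];  Q = [1, 3, 4] / [2, 5] / [6]
  Insert 4 (step 7): P = [1, 2, 3, 4] / [5, 6] / [7];  Q = [1, 3, 4, 7] / [2, 5] / [6]
Final shape: (4, 2, 1).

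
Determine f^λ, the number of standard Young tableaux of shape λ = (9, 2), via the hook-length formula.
# SYT of shape (9, 2) = 44

Hook-length formula: f^λ = n! / Π hook(c), product over all cells c of the Young diagram. For λ = (9, 2), n = 11 boxes. Hook lengths by row (left-to-right, top-to-bottom): [10, 9, 7, 6, 5, 4, 3, 2, 1]; [2, 1]. Product of hooks = 907200. So f^λ = 11! / 907200 = 39916800 / 907200 = 44.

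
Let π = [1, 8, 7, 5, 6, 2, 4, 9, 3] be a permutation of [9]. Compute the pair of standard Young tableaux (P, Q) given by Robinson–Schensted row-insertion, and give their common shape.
P = [1, 2, 3, 9] / [4, 6] / [5] / [7] / [8];  Q = [1, 2, 5, 8] / [3, 7] / [4] / [6] / [9];  common shape = (4, 2, 1, 1, 1)

Row-insert the values π_1, π_2, … into P one at a time, bumping the leftmost entry strictly greater than the inserted value down to the next row. The recording tableau Q records, in position (i, j), the step at which that cell was added to P.
  Insert 1 (step 1): P = [1];  Q = [1]
  Insert 8 (step 2): P = [1, 8];  Q = [1, 2]
  Insert 7 (step 3): P = [1, 7] / [8];  Q = [1, 2] / [3]
  Insert 5 (step 4): P = [1, 5] / [7] / [8];  Q = [1, 2] / [3] / [4]
  Insert 6 (step 5): P = [1, 5, 6] / [7] / [8];  Q = [1, 2, 5] / [3] / [4]
  Insert 2 (step 6): P = [1, 2, 6] / [5] / [7] / [8];  Q = [1, 2, 5] / [3] / [4] / [6]
  Insert 4 (step 7): P = [1, 2, 4] / [5, 6] / [7] / [8];  Q = [1, 2, 5] / [3, 7] / [4] / [6]
  Insert 9 (step 8): P = [1, 2, 4, 9] / [5, 6] / [7] / [8];  Q = [1, 2, 5, 8] / [3, 7] / [4] / [6]
  Insert 3 (step 9): P = [1, 2, 3, 9] / [4, 6] / [5] / [7] / [8];  Q = [1, 2, 5, 8] / [3, 7] / [4] / [6] / [9]
Final shape: (4, 2, 1, 1, 1).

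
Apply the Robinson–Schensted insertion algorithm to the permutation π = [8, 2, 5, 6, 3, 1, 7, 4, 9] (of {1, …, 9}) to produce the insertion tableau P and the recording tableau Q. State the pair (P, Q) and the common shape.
P = [1, 3, 4, 7, 9] / [2, 6] / [5] / [8];  Q = [1, 3, 4, 7, 9] / [2, 8] / [5] / [6];  common shape = (5, 2, 1, 1)

Row-insert the values π_1, π_2, … into P one at a time, bumping the leftmost entry strictly greater than the inserted value down to the next row. The recording tableau Q records, in position (i, j), the step at which that cell was added to P.
  Insert 8 (step 1): P = [8];  Q = [1]
  Insert 2 (step 2): P = [2] / [8];  Q = [1] / [2]
  Insert 5 (step 3): P = [2, 5] / [8];  Q = [1, 3] / [2]
  Insert 6 (step 4): P = [2, 5, 6] / [8];  Q = [1, 3, 4] / [2]
  Insert 3 (step 5): P = [2, 3, 6] / [5] / [8];  Q = [1, 3, 4] / [2] / [5]
  Insert 1 (step 6): P = [1, 3, 6] / [2] / [5] / [8];  Q = [1, 3, 4] / [2] / [5] / [6]
  Insert 7 (step 7): P = [1, 3, 6, 7] / [2] / [5] / [8];  Q = [1, 3, 4, 7] / [2] / [5] / [6]
  Insert 4 (step 8): P = [1, 3, 4, 7] / [2, 6] / [5] / [8];  Q = [1, 3, 4, 7] / [2, 8] / [5] / [6]
  Insert 9 (step 9): P = [1, 3, 4, 7, 9] / [2, 6] / [5] / [8];  Q = [1, 3, 4, 7, 9] / [2, 8] / [5] / [6]
Final shape: (5, 2, 1, 1).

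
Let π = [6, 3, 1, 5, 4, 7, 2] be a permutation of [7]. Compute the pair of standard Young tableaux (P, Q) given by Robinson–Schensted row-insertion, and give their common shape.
P = [1, 2, 7] / [3, 4] / [5] / [6];  Q = [1, 4, 6] / [2, 5] / [3] / [7];  common shape = (3, 2, 1, 1)

Row-insert the values π_1, π_2, … into P one at a time, bumping the leftmost entry strictly greater than the inserted value down to the next row. The recording tableau Q records, in position (i, j), the step at which that cell was added to P.
  Insert 6 (step 1): P = [6];  Q = [1]
  Insert 3 (step 2): P = [3] / [6];  Q = [1] / [2]
  Insert 1 (step 3): P = [1] / [3] / [6];  Q = [1] / [2] / [3]
  Insert 5 (step 4): P = [1, 5] / [3] / [6];  Q = [1, 4] / [2] / [3]
  Insert 4 (step 5): P = [1, 4] / [3, 5] / [6];  Q = [1, 4] / [2, 5] / [3]
  Insert 7 (step 6): P = [1, 4, 7] / [3, 5] / [6];  Q = [1, 4, 6] / [2, 5] / [3]
  Insert 2 (step 7): P = [1, 2, 7] / [3, 4] / [5] / [6];  Q = [1, 4, 6] / [2, 5] / [3] / [7]
Final shape: (3, 2, 1, 1).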